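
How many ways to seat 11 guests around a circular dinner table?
Circular: fix one position, arrange the rest. (11-1)! = 3628800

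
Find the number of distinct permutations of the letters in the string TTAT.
4! / (1! × 3!) = 4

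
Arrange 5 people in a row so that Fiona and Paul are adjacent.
Treat as block: (5-1)! × 2! = 24 × 2 = 48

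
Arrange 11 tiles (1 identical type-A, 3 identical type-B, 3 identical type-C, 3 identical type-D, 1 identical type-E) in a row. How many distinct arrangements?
11! / (1! × 3! × 3! × 3! × 1!) = 184800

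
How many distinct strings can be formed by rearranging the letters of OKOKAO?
6! / (1! × 2! × 3!) = 60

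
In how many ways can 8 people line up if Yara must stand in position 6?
Fix one position: (8-1)! = 5040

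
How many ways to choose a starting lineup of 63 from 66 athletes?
C(66,63) = 66!/(63!×3!) = 45760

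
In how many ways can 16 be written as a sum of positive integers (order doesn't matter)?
Pentagonal recurrence p(n) = p(n-1) + p(n-2) - p(n-5) - p(n-7) + p(n-12) + p(n-15) - ... gives p(0..15) = 1, 1, 2, 3, 5, 7, 11, 15, 22, 30, 42, 56, 77, 101, 135, 176. p(16) = p(15) + p(14) - p(11) - p(9) + p(4) + p(1) = 176 + 135 - 56 - 30 + 5 + 1 = 231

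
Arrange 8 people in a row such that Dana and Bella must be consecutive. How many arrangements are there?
Treat the 2 as one block: (8-2+1)! × 2! = 5040 × 2 = 10080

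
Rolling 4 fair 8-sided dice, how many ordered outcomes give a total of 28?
Coefficient of x^28 in (x + x² + ... + x^8)^4. By inclusion-exclusion on dice exceeding 8: Σ_j (-1)^j C(4,j)·C(28-1-8j, 3) = C(4,0)·C(27,3) - C(4,1)·C(19,3) + C(4,2)·C(11,3) - C(4,3)·C(3,3) = 1·2925 - 4·969 + 6·165 - 4·1 = 35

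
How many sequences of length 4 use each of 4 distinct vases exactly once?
4! = 24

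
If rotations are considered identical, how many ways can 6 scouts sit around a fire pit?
Circular: fix one position, arrange the rest. (6-1)! = 120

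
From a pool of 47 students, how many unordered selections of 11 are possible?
C(47,11) = 47!/(11!×36!) = 17417133617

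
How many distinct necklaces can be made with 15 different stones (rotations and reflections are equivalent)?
(15-1)!/2 = 87178291200/2 = 43589145600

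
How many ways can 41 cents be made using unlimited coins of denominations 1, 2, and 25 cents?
Coefficient of x^41 in 1/(1-x^1) · 1/(1-x^2) · 1/(1-x^25). Case on j = number of 25-cent coins (j = 0..1); remainder r = 41 - 25j is made from {1,2} in ⌊r/2⌋+1 ways. r = 41, 16 → 21 + 9 = 30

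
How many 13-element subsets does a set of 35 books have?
C(35,13) = 35!/(13!×22!) = 1476337800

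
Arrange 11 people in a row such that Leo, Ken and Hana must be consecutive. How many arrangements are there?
Treat the 3 as one block: (11-3+1)! × 3! = 362880 × 6 = 2177280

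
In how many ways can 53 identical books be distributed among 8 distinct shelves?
C(53+8-1, 8-1) = C(60, 7) = 386206920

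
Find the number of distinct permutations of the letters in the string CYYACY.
6! / (3! × 2! × 1!) = 60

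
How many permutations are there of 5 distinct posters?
5! = 120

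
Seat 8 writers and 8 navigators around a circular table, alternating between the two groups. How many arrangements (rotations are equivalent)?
Fix one of the writers: (8-1)! ways for the remaining writers, × 8! ways for the navigators = 5040 × 40320 = 203212800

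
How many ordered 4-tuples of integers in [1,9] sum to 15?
Coefficient of x^15 in (x + x² + ... + x^9)^4. By inclusion-exclusion on dice exceeding 9: Σ_j (-1)^j C(4,j)·C(15-1-9j, 3) = C(4,0)·C(14,3) - C(4,1)·C(5,3) = 1·364 - 4·10 = 324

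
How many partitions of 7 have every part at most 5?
Let r_j(i) = number of partitions of i into parts ≤ j, for i = 0..7. r_1(i) = 1 for all i; r_j(i) = r_{j-1}(i) + r_j(i-j). Rows j = 2..5: ≤2: 1 1 2 2 3 3 4 4; ≤3: 1 1 2 3 4 5 7 8; ≤4: 1 1 2 3 5 6 9 11; ≤5: 1 1 2 3 5 7 10 13. r_5(7) = 13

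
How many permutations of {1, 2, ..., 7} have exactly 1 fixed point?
Choose the 1 fixed point C(7,1) = 7, derange the rest: !6 = Σ_{j=0}^{6} (-1)^j·6!/j! = 720 - 720 + 360 - 120 + 30 - 6 + 1 = 265. Product = 7 × 265 = 1855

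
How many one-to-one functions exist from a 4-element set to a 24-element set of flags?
P(24,4) = 24!/(24-4)! = 255024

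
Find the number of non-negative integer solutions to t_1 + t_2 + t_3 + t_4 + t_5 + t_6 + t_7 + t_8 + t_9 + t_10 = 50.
C(50+10-1, 10-1) = C(59, 9) = 12565671261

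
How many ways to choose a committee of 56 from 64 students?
C(64,56) = 64!/(56!×8!) = 4426165368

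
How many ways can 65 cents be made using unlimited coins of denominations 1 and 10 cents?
Coefficient of x^65 in 1/(1-x^1) · 1/(1-x^10). Use j coins of 10 for j = 0..⌊65/10⌋ = 6, the rest in 1s: 6 + 1 = 7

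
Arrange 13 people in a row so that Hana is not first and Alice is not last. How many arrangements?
By inclusion-exclusion: 13! - 2×(13-1)! + (13-2)! = 6227020800 - 958003200 + 39916800 = 5308934400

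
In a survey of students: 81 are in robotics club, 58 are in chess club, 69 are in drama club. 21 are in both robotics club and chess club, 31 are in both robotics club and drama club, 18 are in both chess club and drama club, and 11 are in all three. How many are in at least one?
|A∪B∪C| = 81+58+69-21-31-18+11 = 149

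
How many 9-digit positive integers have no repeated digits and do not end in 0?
Last digit: 9 nonzero choices. First digit: 8 (nonzero, ≠last). Middle 7: P(8,7) = 40320. Total = 2903040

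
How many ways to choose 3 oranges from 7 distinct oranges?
C(7,3) = 7!/(3!×4!) = 35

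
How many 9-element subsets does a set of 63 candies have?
C(63,9) = 63!/(9!×54!) = 23667689815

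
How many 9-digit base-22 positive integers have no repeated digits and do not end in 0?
Last digit: 21 nonzero choices. First digit: 20 (nonzero, ≠last). Middle 7: P(20,7) = 390700800. Total = 164094336000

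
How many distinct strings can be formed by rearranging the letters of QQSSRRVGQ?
9! / (1! × 1! × 2! × 3! × 2!) = 15120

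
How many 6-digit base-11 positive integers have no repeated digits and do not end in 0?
Last digit: 10 nonzero choices. First digit: 9 (nonzero, ≠last). Middle 4: P(9,4) = 3024. Total = 272160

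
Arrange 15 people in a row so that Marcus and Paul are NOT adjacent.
Total - adjacent = 15! - (15-1)!×2 = 1307674368000 - 174356582400 = 1133317785600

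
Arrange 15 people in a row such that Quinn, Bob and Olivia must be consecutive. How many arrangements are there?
Treat the 3 as one block: (15-3+1)! × 3! = 6227020800 × 6 = 37362124800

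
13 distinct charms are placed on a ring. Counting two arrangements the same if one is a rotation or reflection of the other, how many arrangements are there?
(13-1)!/2 = 479001600/2 = 239500800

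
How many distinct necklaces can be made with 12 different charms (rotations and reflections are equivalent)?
(12-1)!/2 = 39916800/2 = 19958400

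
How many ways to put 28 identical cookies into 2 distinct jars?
C(28+2-1, 2-1) = C(29, 1) = 29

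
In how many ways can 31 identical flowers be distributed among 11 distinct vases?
C(31+11-1, 11-1) = C(41, 10) = 1121099408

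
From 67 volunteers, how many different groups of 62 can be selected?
C(67,62) = 67!/(62!×5!) = 9657648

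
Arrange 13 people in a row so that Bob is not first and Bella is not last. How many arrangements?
By inclusion-exclusion: 13! - 2×(13-1)! + (13-2)! = 6227020800 - 958003200 + 39916800 = 5308934400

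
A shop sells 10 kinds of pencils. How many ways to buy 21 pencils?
C(21+10-1, 10-1) = C(30, 9) = 14307150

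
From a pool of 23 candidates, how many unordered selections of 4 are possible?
C(23,4) = 23!/(4!×19!) = 8855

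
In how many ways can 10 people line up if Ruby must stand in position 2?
Fix one position: (10-1)! = 362880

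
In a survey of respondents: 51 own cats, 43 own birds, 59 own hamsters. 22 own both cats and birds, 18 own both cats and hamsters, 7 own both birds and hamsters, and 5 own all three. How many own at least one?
|A∪B∪C| = 51+43+59-22-18-7+5 = 111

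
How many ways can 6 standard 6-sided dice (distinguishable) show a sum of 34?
Coefficient of x^34 in (x + x² + ... + x^6)^6. By inclusion-exclusion on dice exceeding 6: Σ_j (-1)^j C(6,j)·C(34-1-6j, 5) = C(6,0)·C(33,5) - C(6,1)·C(27,5) + C(6,2)·C(21,5) - C(6,3)·C(15,5) + C(6,4)·C(9,5) = 1·237336 - 6·80730 + 15·20349 - 20·3003 + 15·126 = 21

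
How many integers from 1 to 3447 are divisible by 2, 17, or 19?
⌊3447/2⌋+⌊3447/17⌋+⌊3447/19⌋ - ⌊3447/34⌋-⌊3447/38⌋-⌊3447/323⌋ + ⌊3447/646⌋ = 1723+202+181 - 101-90-10 + 5 = 1910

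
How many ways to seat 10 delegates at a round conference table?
Circular: fix one position, arrange the rest. (10-1)! = 362880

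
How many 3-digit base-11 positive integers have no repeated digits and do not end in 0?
Last digit: 10 nonzero choices. First digit: 9 (nonzero, ≠last). Middle 1: P(9,1) = 9. Total = 810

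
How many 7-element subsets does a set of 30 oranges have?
C(30,7) = 30!/(7!×23!) = 2035800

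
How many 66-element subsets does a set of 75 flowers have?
C(75,66) = 75!/(66!×9!) = 125595622175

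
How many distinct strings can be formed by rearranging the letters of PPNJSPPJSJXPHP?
14! / (6! × 2! × 3! × 1! × 1! × 1!) = 10090080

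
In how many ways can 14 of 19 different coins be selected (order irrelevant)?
C(19,14) = 19!/(14!×5!) = 11628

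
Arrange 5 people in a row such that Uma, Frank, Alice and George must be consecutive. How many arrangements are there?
Treat the 4 as one block: (5-4+1)! × 4! = 2 × 24 = 48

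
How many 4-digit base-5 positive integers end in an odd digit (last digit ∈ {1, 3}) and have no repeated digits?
Last∈{1,3}. Last=0: 0. Last nonzero: 2×3×P(3,2) = 36. Total = 36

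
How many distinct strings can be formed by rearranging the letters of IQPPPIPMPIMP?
12! / (2! × 1! × 6! × 3!) = 55440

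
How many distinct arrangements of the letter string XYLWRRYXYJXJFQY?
15! / (1! × 2! × 4! × 3! × 1! × 1! × 2! × 1!) = 2270268000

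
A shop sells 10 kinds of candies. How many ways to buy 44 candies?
C(44+10-1, 10-1) = C(53, 9) = 4431613550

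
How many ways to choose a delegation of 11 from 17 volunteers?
C(17,11) = 17!/(11!×6!) = 12376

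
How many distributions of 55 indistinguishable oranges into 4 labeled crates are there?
C(55+4-1, 4-1) = C(58, 3) = 30856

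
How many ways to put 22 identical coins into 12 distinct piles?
C(22+12-1, 12-1) = C(33, 11) = 193536720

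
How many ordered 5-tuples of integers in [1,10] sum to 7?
Coefficient of x^7 in (x + x² + ... + x^10)^5. By inclusion-exclusion on dice exceeding 10: Σ_j (-1)^j C(5,j)·C(7-1-10j, 4) = C(5,0)·C(6,4) = 1·15 = 15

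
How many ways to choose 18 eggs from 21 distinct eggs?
C(21,18) = 21!/(18!×3!) = 1330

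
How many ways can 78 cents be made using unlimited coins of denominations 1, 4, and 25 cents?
Coefficient of x^78 in 1/(1-x^1) · 1/(1-x^4) · 1/(1-x^25). Case on j = number of 25-cent coins (j = 0..3); remainder r = 78 - 25j is made from {1,4} in ⌊r/4⌋+1 ways. r = 78, 53, 28, 3 → 20 + 14 + 8 + 1 = 43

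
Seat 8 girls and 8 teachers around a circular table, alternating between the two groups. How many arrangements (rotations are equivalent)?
Fix one of the girls: (8-1)! ways for the remaining girls, × 8! ways for the teachers = 5040 × 40320 = 203212800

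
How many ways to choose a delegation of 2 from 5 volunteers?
C(5,2) = 5!/(2!×3!) = 10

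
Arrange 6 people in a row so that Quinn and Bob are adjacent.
Treat as block: (6-1)! × 2! = 120 × 2 = 240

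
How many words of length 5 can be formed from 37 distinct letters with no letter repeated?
P(37,5) = 37!/(37-5)! = 52307640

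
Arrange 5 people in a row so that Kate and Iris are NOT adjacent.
Total - adjacent = 5! - (5-1)!×2 = 120 - 48 = 72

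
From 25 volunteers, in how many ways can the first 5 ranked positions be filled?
P(25,5) = 25!/(25-5)! = 6375600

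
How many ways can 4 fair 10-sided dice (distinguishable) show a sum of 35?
Coefficient of x^35 in (x + x² + ... + x^10)^4. By inclusion-exclusion on dice exceeding 10: Σ_j (-1)^j C(4,j)·C(35-1-10j, 3) = C(4,0)·C(34,3) - C(4,1)·C(24,3) + C(4,2)·C(14,3) - C(4,3)·C(4,3) = 1·5984 - 4·2024 + 6·364 - 4·4 = 56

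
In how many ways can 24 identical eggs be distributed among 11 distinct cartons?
C(24+11-1, 11-1) = C(34, 10) = 131128140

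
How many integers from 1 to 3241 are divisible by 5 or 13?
⌊3241/5⌋ + ⌊3241/13⌋ - ⌊3241/65⌋ = 648 + 249 - 49 = 848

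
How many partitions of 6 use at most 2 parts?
By conjugation, equals partitions of 6 into parts ≤ 2. Let r_j(i) = number of partitions of i into parts ≤ j, for i = 0..6. r_1(i) = 1 for all i; r_j(i) = r_{j-1}(i) + r_j(i-j). Rows j = 2..2: ≤2: 1 1 2 2 3 3 4. r_2(6) = 4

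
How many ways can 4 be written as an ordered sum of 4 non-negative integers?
C(4+4-1, 4-1) = C(7, 3) = 35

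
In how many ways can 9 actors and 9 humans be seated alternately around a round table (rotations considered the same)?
Fix one of the actors: (9-1)! ways for the remaining actors, × 9! ways for the humans = 40320 × 362880 = 14631321600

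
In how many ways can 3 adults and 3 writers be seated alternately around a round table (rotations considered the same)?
Fix one of the adults: (3-1)! ways for the remaining adults, × 3! ways for the writers = 2 × 6 = 12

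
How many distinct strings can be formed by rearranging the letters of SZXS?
4! / (2! × 1! × 1!) = 12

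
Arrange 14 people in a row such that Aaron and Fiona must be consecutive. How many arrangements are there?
Treat the 2 as one block: (14-2+1)! × 2! = 6227020800 × 2 = 12454041600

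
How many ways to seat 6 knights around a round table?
Circular: fix one position, arrange the rest. (6-1)! = 120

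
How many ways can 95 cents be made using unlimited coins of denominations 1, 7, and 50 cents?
Coefficient of x^95 in 1/(1-x^1) · 1/(1-x^7) · 1/(1-x^50). Case on j = number of 50-cent coins (j = 0..1); remainder r = 95 - 50j is made from {1,7} in ⌊r/7⌋+1 ways. r = 95, 45 → 14 + 7 = 21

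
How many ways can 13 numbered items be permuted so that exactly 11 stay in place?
Choose the 11 fixed points C(13,11) = 78, derange the rest: !2 = Σ_{j=0}^{2} (-1)^j·2!/j! = 2 - 2 + 1 = 1. Product = 78 × 1 = 78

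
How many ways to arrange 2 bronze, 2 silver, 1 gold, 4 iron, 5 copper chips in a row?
14! / (2! × 2! × 1! × 4! × 5!) = 7567560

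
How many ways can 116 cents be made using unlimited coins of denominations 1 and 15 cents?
Coefficient of x^116 in 1/(1-x^1) · 1/(1-x^15). Use j coins of 15 for j = 0..⌊116/15⌋ = 7, the rest in 1s: 7 + 1 = 8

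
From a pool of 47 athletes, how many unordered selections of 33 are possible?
C(47,33) = 47!/(33!×14!) = 341643774795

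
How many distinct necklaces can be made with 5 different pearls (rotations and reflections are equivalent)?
(5-1)!/2 = 24/2 = 12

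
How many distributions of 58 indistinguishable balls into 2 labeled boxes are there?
C(58+2-1, 2-1) = C(59, 1) = 59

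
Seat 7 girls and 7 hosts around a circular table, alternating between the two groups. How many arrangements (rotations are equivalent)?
Fix one of the girls: (7-1)! ways for the remaining girls, × 7! ways for the hosts = 720 × 5040 = 3628800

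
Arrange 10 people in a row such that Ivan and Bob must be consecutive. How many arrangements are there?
Treat the 2 as one block: (10-2+1)! × 2! = 362880 × 2 = 725760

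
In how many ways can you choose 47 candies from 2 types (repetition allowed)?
C(47+2-1, 2-1) = C(48, 1) = 48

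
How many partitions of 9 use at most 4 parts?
By conjugation, equals partitions of 9 into parts ≤ 4. Let r_j(i) = number of partitions of i into parts ≤ j, for i = 0..9. r_1(i) = 1 for all i; r_j(i) = r_{j-1}(i) + r_j(i-j). Rows j = 2..4: ≤2: 1 1 2 2 3 3 4 4 5 5; ≤3: 1 1 2 3 4 5 7 8 10 12; ≤4: 1 1 2 3 5 6 9 11 15 18. r_4(9) = 18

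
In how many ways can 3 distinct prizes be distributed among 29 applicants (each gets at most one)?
P(29,3) = 29!/(29-3)! = 21924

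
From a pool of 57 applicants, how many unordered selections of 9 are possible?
C(57,9) = 57!/(9!×48!) = 8996462475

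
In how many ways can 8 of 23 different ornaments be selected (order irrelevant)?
C(23,8) = 23!/(8!×15!) = 490314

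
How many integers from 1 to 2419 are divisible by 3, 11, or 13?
⌊2419/3⌋+⌊2419/11⌋+⌊2419/13⌋ - ⌊2419/33⌋-⌊2419/39⌋-⌊2419/143⌋ + ⌊2419/429⌋ = 806+219+186 - 73-62-16 + 5 = 1065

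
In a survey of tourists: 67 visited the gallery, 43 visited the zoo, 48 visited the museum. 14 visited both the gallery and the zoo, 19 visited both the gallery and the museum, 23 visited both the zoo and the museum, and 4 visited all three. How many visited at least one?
|A∪B∪C| = 67+43+48-14-19-23+4 = 106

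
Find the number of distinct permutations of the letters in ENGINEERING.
11! / (3! × 3! × 2! × 2! × 1!) = 277200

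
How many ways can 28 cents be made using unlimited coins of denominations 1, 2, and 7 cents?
Coefficient of x^28 in 1/(1-x^1) · 1/(1-x^2) · 1/(1-x^7). Case on j = number of 7-cent coins (j = 0..4); remainder r = 28 - 7j is made from {1,2} in ⌊r/2⌋+1 ways. r = 28, 21, 14, 7, 0 → 15 + 11 + 8 + 4 + 1 = 39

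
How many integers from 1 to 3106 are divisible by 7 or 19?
⌊3106/7⌋ + ⌊3106/19⌋ - ⌊3106/133⌋ = 443 + 163 - 23 = 583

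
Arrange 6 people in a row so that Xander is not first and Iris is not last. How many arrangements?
By inclusion-exclusion: 6! - 2×(6-1)! + (6-2)! = 720 - 240 + 24 = 504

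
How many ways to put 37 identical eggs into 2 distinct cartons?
C(37+2-1, 2-1) = C(38, 1) = 38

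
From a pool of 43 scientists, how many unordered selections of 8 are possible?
C(43,8) = 43!/(8!×35!) = 145008513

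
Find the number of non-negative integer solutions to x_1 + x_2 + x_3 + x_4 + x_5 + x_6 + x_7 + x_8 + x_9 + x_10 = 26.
C(26+10-1, 10-1) = C(35, 9) = 70607460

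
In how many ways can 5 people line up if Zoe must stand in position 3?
Fix one position: (5-1)! = 24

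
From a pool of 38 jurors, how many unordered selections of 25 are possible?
C(38,25) = 38!/(25!×13!) = 5414950296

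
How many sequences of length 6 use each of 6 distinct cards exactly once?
6! = 720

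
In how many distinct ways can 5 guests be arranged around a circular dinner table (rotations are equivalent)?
Circular: fix one position, arrange the rest. (5-1)! = 24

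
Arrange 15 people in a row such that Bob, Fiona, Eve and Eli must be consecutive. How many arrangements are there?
Treat the 4 as one block: (15-4+1)! × 4! = 479001600 × 24 = 11496038400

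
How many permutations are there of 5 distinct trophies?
5! = 120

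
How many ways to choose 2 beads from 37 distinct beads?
C(37,2) = 37!/(2!×35!) = 666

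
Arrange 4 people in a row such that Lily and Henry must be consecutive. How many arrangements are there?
Treat the 2 as one block: (4-2+1)! × 2! = 6 × 2 = 12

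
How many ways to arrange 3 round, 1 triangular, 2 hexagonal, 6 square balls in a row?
12! / (3! × 1! × 2! × 6!) = 55440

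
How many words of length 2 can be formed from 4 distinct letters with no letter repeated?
P(4,2) = 4!/(4-2)! = 12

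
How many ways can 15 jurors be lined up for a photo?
15! = 1307674368000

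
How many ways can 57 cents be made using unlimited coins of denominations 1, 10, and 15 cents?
Coefficient of x^57 in 1/(1-x^1) · 1/(1-x^10) · 1/(1-x^15). Case on j = number of 15-cent coins (j = 0..3); remainder r = 57 - 15j is made from {1,10} in ⌊r/10⌋+1 ways. r = 57, 42, 27, 12 → 6 + 5 + 3 + 2 = 16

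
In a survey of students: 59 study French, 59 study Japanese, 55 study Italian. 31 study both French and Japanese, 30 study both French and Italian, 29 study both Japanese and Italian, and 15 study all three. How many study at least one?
|A∪B∪C| = 59+59+55-31-30-29+15 = 98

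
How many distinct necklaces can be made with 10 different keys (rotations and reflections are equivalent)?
(10-1)!/2 = 362880/2 = 181440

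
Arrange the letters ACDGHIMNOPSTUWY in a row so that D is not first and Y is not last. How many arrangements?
By inclusion-exclusion: 15! - 2×(15-1)! + (15-2)! = 1307674368000 - 174356582400 + 6227020800 = 1139544806400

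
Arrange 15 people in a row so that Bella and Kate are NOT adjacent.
Total - adjacent = 15! - (15-1)!×2 = 1307674368000 - 174356582400 = 1133317785600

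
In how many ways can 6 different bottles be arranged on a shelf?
6! = 720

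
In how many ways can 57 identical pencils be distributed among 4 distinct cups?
C(57+4-1, 4-1) = C(60, 3) = 34220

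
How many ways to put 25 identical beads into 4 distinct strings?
C(25+4-1, 4-1) = C(28, 3) = 3276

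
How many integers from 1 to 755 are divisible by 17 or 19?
⌊755/17⌋ + ⌊755/19⌋ - ⌊755/323⌋ = 44 + 39 - 2 = 81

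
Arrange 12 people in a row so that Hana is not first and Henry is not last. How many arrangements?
By inclusion-exclusion: 12! - 2×(12-1)! + (12-2)! = 479001600 - 79833600 + 3628800 = 402796800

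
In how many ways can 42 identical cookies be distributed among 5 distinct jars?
C(42+5-1, 5-1) = C(46, 4) = 163185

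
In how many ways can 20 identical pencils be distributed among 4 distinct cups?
C(20+4-1, 4-1) = C(23, 3) = 1771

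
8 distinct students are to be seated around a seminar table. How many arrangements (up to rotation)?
Circular: fix one position, arrange the rest. (8-1)! = 5040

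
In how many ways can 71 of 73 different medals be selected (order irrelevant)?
C(73,71) = 73!/(71!×2!) = 2628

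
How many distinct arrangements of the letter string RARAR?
5! / (3! × 2!) = 10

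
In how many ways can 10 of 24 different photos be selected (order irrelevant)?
C(24,10) = 24!/(10!×14!) = 1961256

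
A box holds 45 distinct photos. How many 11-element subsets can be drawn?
C(45,11) = 45!/(11!×34!) = 10150595910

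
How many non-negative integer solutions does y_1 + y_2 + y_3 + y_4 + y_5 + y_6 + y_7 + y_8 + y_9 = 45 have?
C(45+9-1, 9-1) = C(53, 8) = 886322710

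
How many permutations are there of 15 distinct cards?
15! = 1307674368000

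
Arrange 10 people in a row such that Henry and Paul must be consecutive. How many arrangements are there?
Treat the 2 as one block: (10-2+1)! × 2! = 362880 × 2 = 725760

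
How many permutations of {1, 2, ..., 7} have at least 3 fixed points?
Exactly j fixed points: C(7,j)·!(7-j); sum over j ≥ 3 (derangement numbers via !m = (m-1)·(!(m-1) + !(m-2)): !0..!4 = 1, 0, 1, 2, 9). Σ_{j=3}^{7} C(7,j)·!(7-j) = C(7,3)·!4 + C(7,4)·!3 + C(7,5)·!2 + C(7,6)·!1 + C(7,7)·!0 = 35·9 + 35·2 + 21·1 + 7·0 + 1·1 = 407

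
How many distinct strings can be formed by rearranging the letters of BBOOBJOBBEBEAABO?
16! / (4! × 2! × 7! × 1! × 2!) = 43243200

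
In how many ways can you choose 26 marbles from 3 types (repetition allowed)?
C(26+3-1, 3-1) = C(28, 2) = 378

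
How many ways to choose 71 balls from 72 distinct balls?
C(72,71) = 72!/(71!×1!) = 72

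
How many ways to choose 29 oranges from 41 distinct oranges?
C(41,29) = 41!/(29!×12!) = 7898654920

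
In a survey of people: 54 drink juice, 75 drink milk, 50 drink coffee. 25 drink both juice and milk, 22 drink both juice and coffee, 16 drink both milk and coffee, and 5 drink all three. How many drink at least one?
|A∪B∪C| = 54+75+50-25-22-16+5 = 121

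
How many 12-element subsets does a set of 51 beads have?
C(51,12) = 51!/(12!×39!) = 158753389900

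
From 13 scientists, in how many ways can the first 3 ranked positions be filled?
P(13,3) = 13!/(13-3)! = 1716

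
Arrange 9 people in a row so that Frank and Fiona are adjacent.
Treat as block: (9-1)! × 2! = 40320 × 2 = 80640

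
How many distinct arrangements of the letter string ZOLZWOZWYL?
10! / (3! × 2! × 1! × 2! × 2!) = 75600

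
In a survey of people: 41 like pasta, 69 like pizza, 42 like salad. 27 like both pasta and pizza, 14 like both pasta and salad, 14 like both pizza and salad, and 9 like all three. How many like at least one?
|A∪B∪C| = 41+69+42-27-14-14+9 = 106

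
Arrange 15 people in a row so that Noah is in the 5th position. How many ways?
Fix one position: (15-1)! = 87178291200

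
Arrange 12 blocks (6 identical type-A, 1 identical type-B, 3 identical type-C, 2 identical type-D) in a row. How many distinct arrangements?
12! / (6! × 1! × 3! × 2!) = 55440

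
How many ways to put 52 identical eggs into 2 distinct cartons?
C(52+2-1, 2-1) = C(53, 1) = 53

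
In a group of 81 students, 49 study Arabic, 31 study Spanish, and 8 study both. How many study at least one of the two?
|A∪B| = |A| + |B| - |A∩B| = 49 + 31 - 8 = 72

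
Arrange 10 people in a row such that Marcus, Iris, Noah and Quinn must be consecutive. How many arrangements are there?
Treat the 4 as one block: (10-4+1)! × 4! = 5040 × 24 = 120960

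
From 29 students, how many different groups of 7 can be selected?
C(29,7) = 29!/(7!×22!) = 1560780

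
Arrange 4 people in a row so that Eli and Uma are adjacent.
Treat as block: (4-1)! × 2! = 6 × 2 = 12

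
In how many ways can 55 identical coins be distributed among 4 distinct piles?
C(55+4-1, 4-1) = C(58, 3) = 30856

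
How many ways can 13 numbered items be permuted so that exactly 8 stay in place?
Choose the 8 fixed points C(13,8) = 1287, derange the rest: !5 = Σ_{j=0}^{5} (-1)^j·5!/j! = 120 - 120 + 60 - 20 + 5 - 1 = 44. Product = 1287 × 44 = 56628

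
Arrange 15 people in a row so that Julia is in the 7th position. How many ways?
Fix one position: (15-1)! = 87178291200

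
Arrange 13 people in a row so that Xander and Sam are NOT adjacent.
Total - adjacent = 13! - (13-1)!×2 = 6227020800 - 958003200 = 5269017600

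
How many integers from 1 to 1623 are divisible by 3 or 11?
⌊1623/3⌋ + ⌊1623/11⌋ - ⌊1623/33⌋ = 541 + 147 - 49 = 639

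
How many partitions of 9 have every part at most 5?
Let r_j(i) = number of partitions of i into parts ≤ j, for i = 0..9. r_1(i) = 1 for all i; r_j(i) = r_{j-1}(i) + r_j(i-j). Rows j = 2..5: ≤2: 1 1 2 2 3 3 4 4 5 5; ≤3: 1 1 2 3 4 5 7 8 10 12; ≤4: 1 1 2 3 5 6 9 11 15 18; ≤5: 1 1 2 3 5 7 10 13 18 23. r_5(9) = 23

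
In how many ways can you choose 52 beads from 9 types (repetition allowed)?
C(52+9-1, 9-1) = C(60, 8) = 2558620845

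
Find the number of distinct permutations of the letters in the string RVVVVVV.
7! / (6! × 1!) = 7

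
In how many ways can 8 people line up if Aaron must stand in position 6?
Fix one position: (8-1)! = 5040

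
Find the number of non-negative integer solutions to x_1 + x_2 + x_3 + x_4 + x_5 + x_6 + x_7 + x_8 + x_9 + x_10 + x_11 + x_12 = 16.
C(16+12-1, 12-1) = C(27, 11) = 13037895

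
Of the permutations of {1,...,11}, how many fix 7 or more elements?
Exactly j fixed points: C(11,j)·!(11-j); sum over j ≥ 7 (derangement numbers via !m = (m-1)·(!(m-1) + !(m-2)): !0..!4 = 1, 0, 1, 2, 9). Σ_{j=7}^{11} C(11,j)·!(11-j) = C(11,7)·!4 + C(11,8)·!3 + C(11,9)·!2 + C(11,10)·!1 + C(11,11)·!0 = 330·9 + 165·2 + 55·1 + 11·0 + 1·1 = 3356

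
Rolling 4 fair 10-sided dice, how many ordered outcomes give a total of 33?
Coefficient of x^33 in (x + x² + ... + x^10)^4. By inclusion-exclusion on dice exceeding 10: Σ_j (-1)^j C(4,j)·C(33-1-10j, 3) = C(4,0)·C(32,3) - C(4,1)·C(22,3) + C(4,2)·C(12,3) = 1·4960 - 4·1540 + 6·220 = 120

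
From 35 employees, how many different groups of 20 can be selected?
C(35,20) = 35!/(20!×15!) = 3247943160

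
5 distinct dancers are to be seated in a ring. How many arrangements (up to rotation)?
Circular: fix one position, arrange the rest. (5-1)! = 24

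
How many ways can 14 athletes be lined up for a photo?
14! = 87178291200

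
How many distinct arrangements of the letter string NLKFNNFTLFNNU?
13! / (1! × 5! × 1! × 2! × 3! × 1!) = 4324320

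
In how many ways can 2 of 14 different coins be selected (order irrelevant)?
C(14,2) = 14!/(2!×12!) = 91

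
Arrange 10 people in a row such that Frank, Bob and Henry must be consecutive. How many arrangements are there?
Treat the 3 as one block: (10-3+1)! × 3! = 40320 × 6 = 241920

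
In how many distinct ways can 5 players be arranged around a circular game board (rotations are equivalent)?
Circular: fix one position, arrange the rest. (5-1)! = 24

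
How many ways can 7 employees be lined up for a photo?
7! = 5040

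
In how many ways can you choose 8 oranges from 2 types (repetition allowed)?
C(8+2-1, 2-1) = C(9, 1) = 9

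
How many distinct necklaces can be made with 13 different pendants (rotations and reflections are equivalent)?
(13-1)!/2 = 479001600/2 = 239500800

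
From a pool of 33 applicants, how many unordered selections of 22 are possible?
C(33,22) = 33!/(22!×11!) = 193536720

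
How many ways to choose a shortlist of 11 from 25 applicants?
C(25,11) = 25!/(11!×14!) = 4457400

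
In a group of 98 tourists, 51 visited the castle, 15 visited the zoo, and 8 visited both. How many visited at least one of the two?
|A∪B| = |A| + |B| - |A∩B| = 51 + 15 - 8 = 58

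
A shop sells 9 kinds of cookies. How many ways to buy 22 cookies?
C(22+9-1, 9-1) = C(30, 8) = 5852925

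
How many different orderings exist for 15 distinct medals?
15! = 1307674368000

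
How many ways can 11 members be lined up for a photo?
11! = 39916800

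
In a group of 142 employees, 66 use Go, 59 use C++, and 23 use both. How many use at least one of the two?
|A∪B| = |A| + |B| - |A∩B| = 66 + 59 - 23 = 102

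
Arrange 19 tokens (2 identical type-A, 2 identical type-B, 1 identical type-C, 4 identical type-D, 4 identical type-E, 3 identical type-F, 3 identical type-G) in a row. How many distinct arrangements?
19! / (2! × 2! × 1! × 4! × 4! × 3! × 3!) = 1466593128000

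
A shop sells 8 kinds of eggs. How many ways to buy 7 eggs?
C(7+8-1, 8-1) = C(14, 7) = 3432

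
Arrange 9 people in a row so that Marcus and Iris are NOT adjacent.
Total - adjacent = 9! - (9-1)!×2 = 362880 - 80640 = 282240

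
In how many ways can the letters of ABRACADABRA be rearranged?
11! / (5! × 2! × 2! × 1! × 1!) = 83160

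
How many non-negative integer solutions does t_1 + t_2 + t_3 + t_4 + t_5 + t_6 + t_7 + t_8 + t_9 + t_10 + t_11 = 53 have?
C(53+11-1, 11-1) = C(63, 10) = 127805525001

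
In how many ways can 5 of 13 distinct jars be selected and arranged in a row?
P(13,5) = 13!/(13-5)! = 154440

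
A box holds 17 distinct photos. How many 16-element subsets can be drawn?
C(17,16) = 17!/(16!×1!) = 17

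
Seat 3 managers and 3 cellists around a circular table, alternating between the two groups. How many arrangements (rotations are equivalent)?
Fix one of the managers: (3-1)! ways for the remaining managers, × 3! ways for the cellists = 2 × 6 = 12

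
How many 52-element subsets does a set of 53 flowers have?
C(53,52) = 53!/(52!×1!) = 53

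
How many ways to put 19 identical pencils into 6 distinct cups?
C(19+6-1, 6-1) = C(24, 5) = 42504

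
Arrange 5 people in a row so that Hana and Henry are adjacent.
Treat as block: (5-1)! × 2! = 24 × 2 = 48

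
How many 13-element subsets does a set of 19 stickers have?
C(19,13) = 19!/(13!×6!) = 27132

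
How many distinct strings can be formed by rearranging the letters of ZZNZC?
5! / (3! × 1! × 1!) = 20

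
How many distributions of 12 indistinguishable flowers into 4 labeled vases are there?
C(12+4-1, 4-1) = C(15, 3) = 455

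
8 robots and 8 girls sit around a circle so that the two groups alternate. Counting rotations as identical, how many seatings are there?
Fix one of the robots: (8-1)! ways for the remaining robots, × 8! ways for the girls = 5040 × 40320 = 203212800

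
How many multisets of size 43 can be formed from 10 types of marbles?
C(43+10-1, 10-1) = C(52, 9) = 3679075400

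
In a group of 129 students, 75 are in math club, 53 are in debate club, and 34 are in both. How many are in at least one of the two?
|A∪B| = |A| + |B| - |A∩B| = 75 + 53 - 34 = 94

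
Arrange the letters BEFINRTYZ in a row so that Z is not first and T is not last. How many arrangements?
By inclusion-exclusion: 9! - 2×(9-1)! + (9-2)! = 362880 - 80640 + 5040 = 287280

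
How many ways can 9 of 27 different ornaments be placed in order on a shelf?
P(27,9) = 27!/(27-9)! = 1700755056000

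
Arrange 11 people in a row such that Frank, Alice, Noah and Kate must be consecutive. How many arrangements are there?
Treat the 4 as one block: (11-4+1)! × 4! = 40320 × 24 = 967680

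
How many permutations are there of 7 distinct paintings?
7! = 5040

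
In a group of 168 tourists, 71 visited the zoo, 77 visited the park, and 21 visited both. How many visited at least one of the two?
|A∪B| = |A| + |B| - |A∩B| = 71 + 77 - 21 = 127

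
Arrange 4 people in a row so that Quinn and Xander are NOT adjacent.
Total - adjacent = 4! - (4-1)!×2 = 24 - 12 = 12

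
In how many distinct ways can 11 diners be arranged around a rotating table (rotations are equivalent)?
Circular: fix one position, arrange the rest. (11-1)! = 3628800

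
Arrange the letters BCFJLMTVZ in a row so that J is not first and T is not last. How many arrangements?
By inclusion-exclusion: 9! - 2×(9-1)! + (9-2)! = 362880 - 80640 + 5040 = 287280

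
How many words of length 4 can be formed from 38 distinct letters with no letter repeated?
P(38,4) = 38!/(38-4)! = 1771560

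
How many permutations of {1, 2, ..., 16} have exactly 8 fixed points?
Choose the 8 fixed points C(16,8) = 12870, derange the rest: !8 = Σ_{j=0}^{8} (-1)^j·8!/j! = 40320 - 40320 + 20160 - 6720 + 1680 - 336 + 56 - 8 + 1 = 14833. Product = 12870 × 14833 = 190900710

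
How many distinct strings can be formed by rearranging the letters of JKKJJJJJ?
8! / (2! × 6!) = 28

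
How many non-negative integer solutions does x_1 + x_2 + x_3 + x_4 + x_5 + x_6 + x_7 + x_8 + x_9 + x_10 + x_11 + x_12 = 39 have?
C(39+12-1, 12-1) = C(50, 11) = 37353738800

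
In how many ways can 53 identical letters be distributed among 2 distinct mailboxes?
C(53+2-1, 2-1) = C(54, 1) = 54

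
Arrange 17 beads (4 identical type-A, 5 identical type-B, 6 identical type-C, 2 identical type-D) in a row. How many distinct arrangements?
17! / (4! × 5! × 6! × 2!) = 85765680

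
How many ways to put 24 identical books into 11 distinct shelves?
C(24+11-1, 11-1) = C(34, 10) = 131128140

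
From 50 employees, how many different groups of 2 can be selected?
C(50,2) = 50!/(2!×48!) = 1225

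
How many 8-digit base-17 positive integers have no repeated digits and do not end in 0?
Last digit: 16 nonzero choices. First digit: 15 (nonzero, ≠last). Middle 6: P(15,6) = 3603600. Total = 864864000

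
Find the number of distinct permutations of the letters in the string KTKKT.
5! / (3! × 2!) = 10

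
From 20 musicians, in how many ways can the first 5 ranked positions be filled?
P(20,5) = 20!/(20-5)! = 1860480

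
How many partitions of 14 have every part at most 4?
Let r_j(i) = number of partitions of i into parts ≤ j, for i = 0..14. r_1(i) = 1 for all i; r_j(i) = r_{j-1}(i) + r_j(i-j). Rows j = 2..4: ≤2: 1 1 2 2 3 3 4 4 5 5 6 6 7 7 8; ≤3: 1 1 2 3 4 5 7 8 10 12 14 16 19 21 24; ≤4: 1 1 2 3 5 6 9 11 15 18 23 27 34 39 47. r_4(14) = 47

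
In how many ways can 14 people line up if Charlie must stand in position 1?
Fix one position: (14-1)! = 6227020800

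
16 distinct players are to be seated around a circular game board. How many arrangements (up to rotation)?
Circular: fix one position, arrange the rest. (16-1)! = 1307674368000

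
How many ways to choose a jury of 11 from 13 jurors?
C(13,11) = 13!/(11!×2!) = 78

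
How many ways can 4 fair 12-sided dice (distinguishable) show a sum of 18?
Coefficient of x^18 in (x + x² + ... + x^12)^4. By inclusion-exclusion on dice exceeding 12: Σ_j (-1)^j C(4,j)·C(18-1-12j, 3) = C(4,0)·C(17,3) - C(4,1)·C(5,3) = 1·680 - 4·10 = 640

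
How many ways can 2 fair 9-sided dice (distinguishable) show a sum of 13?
Coefficient of x^13 in (x + x² + ... + x^9)^2. By inclusion-exclusion on dice exceeding 9: Σ_j (-1)^j C(2,j)·C(13-1-9j, 1) = C(2,0)·C(12,1) - C(2,1)·C(3,1) = 1·12 - 2·3 = 6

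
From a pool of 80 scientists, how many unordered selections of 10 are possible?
C(80,10) = 80!/(10!×70!) = 1646492110120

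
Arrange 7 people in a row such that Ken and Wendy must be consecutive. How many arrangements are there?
Treat the 2 as one block: (7-2+1)! × 2! = 720 × 2 = 1440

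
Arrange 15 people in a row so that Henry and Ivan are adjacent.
Treat as block: (15-1)! × 2! = 87178291200 × 2 = 174356582400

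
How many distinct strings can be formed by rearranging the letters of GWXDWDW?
7! / (3! × 1! × 2! × 1!) = 420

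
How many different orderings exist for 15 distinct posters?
15! = 1307674368000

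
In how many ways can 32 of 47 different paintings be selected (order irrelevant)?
C(47,32) = 47!/(32!×15!) = 751616304549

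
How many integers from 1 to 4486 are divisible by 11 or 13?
⌊4486/11⌋ + ⌊4486/13⌋ - ⌊4486/143⌋ = 407 + 345 - 31 = 721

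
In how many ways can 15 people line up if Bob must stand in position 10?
Fix one position: (15-1)! = 87178291200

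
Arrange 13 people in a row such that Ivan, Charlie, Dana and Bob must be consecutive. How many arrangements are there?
Treat the 4 as one block: (13-4+1)! × 4! = 3628800 × 24 = 87091200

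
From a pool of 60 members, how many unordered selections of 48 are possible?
C(60,48) = 60!/(48!×12!) = 1399358844975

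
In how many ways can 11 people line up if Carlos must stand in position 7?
Fix one position: (11-1)! = 3628800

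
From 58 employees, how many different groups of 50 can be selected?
C(58,50) = 58!/(50!×8!) = 1916797311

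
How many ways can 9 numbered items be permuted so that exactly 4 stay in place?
Choose the 4 fixed points C(9,4) = 126, derange the rest: !5 = Σ_{j=0}^{5} (-1)^j·5!/j! = 120 - 120 + 60 - 20 + 5 - 1 = 44. Product = 126 × 44 = 5544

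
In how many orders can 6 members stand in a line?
6! = 720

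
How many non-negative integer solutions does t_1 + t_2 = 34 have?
C(34+2-1, 2-1) = C(35, 1) = 35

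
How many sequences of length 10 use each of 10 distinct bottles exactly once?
10! = 3628800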